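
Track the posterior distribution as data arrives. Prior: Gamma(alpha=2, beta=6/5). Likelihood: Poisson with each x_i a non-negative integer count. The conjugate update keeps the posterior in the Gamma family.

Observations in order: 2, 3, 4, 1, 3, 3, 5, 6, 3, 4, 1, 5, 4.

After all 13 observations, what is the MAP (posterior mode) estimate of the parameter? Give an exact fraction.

225/71

obs 1: x=2 → posterior Gamma(4, 11/5)
obs 2: x=3 → posterior Gamma(7, 16/5)
obs 3: x=4 → posterior Gamma(11, 21/5)
obs 4: x=1 → posterior Gamma(12, 26/5)
obs 5: x=3 → posterior Gamma(15, 31/5)
obs 6: x=3 → posterior Gamma(18, 36/5)
obs 7: x=5 → posterior Gamma(23, 41/5)
obs 8: x=6 → posterior Gamma(29, 46/5)
obs 9: x=3 → posterior Gamma(32, 51/5)
obs 10: x=4 → posterior Gamma(36, 56/5)
obs 11: x=1 → posterior Gamma(37, 61/5)
obs 12: x=5 → posterior Gamma(42, 66/5)
obs 13: x=4 → posterior Gamma(46, 71/5)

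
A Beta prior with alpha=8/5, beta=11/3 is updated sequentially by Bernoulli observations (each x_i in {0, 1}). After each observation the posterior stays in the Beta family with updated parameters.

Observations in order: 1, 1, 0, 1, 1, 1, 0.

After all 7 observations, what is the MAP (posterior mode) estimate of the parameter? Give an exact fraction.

6/11

obs 1: x=1 → posterior Beta(13/5, 11/3)
obs 2: x=1 → posterior Beta(18/5, 11/3)
obs 3: x=0 → posterior Beta(18/5, 14/3)
obs 4: x=1 → posterior Beta(23/5, 14/3)
obs 5: x=1 → posterior Beta(28/5, 14/3)
obs 6: x=1 → posterior Beta(33/5, 14/3)
obs 7: x=0 → posterior Beta(33/5, 17/3)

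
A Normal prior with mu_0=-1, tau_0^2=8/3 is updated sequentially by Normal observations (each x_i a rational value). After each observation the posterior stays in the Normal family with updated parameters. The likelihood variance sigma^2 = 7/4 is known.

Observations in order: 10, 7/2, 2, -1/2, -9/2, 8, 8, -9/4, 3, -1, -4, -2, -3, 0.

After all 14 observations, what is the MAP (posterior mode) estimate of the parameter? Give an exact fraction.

obs 1: x=10 → posterior Normal(299/53, 56/53)
obs 2: x=7/2 → posterior Normal(411/85, 56/85)
obs 3: x=2 → posterior Normal(475/117, 56/117)
obs 4: x=-1/2 → posterior Normal(459/149, 56/149)
obs 5: x=-9/2 → posterior Normal(315/181, 56/181)
obs 6: x=8 → posterior Normal(571/213, 56/213)
obs 7: x=8 → posterior Normal(827/245, 8/35)
obs 8: x=-9/4 → posterior Normal(755/277, 56/277)
obs 9: x=3 → posterior Normal(851/309, 56/309)
obs 10: x=-1 → posterior Normal(819/341, 56/341)
obs 11: x=-4 → posterior Normal(691/373, 56/373)
obs 12: x=-2 → posterior Normal(209/135, 56/405)
obs 13: x=-3 → posterior Normal(531/437, 56/437)
obs 14: x=0 → posterior Normal(531/469, 8/67)

531/469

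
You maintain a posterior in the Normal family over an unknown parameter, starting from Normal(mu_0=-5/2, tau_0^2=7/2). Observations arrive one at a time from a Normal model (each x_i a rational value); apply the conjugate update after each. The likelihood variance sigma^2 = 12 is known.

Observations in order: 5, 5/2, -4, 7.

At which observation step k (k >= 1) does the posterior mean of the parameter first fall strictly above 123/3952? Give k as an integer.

obs 1: x=5 → posterior Normal(-25/31, 84/31)
obs 2: x=5/2 → posterior Normal(-15/76, 42/19)
obs 3: x=-4 → posterior Normal(-71/90, 28/15)
obs 4: x=7 → posterior Normal(27/104, 21/13)

k = 4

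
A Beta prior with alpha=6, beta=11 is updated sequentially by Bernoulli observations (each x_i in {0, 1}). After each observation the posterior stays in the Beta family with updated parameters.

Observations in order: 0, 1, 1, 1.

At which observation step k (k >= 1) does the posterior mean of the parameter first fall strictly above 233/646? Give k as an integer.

k = 2

obs 1: x=0 → posterior Beta(6, 12)
obs 2: x=1 → posterior Beta(7, 12)
obs 3: x=1 → posterior Beta(8, 12)
obs 4: x=1 → posterior Beta(9, 12)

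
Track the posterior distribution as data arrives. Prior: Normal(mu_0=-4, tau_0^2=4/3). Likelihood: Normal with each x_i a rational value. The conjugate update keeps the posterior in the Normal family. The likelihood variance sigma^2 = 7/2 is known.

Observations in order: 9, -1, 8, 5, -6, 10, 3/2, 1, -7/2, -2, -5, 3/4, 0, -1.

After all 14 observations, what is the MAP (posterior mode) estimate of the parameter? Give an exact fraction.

50/133

obs 1: x=9 → posterior Normal(-12/29, 28/29)
obs 2: x=-1 → posterior Normal(-20/37, 28/37)
obs 3: x=8 → posterior Normal(44/45, 28/45)
obs 4: x=5 → posterior Normal(84/53, 28/53)
obs 5: x=-6 → posterior Normal(36/61, 28/61)
obs 6: x=10 → posterior Normal(116/69, 28/69)
obs 7: x=3/2 → posterior Normal(128/77, 4/11)
obs 8: x=1 → posterior Normal(8/5, 28/85)
obs 9: x=-7/2 → posterior Normal(36/31, 28/93)
obs 10: x=-2 → posterior Normal(92/101, 28/101)
obs 11: x=-5 → posterior Normal(52/109, 28/109)
obs 12: x=3/4 → posterior Normal(58/117, 28/117)
obs 13: x=0 → posterior Normal(58/125, 28/125)
obs 14: x=-1 → posterior Normal(50/133, 4/19)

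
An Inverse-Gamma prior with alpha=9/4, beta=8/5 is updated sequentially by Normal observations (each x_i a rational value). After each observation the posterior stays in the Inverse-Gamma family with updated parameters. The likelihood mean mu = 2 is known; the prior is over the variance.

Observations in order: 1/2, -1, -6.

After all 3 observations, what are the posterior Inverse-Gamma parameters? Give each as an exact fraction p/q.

obs 1: x=1/2 → posterior Inverse-Gamma(11/4, 109/40)
obs 2: x=-1 → posterior Inverse-Gamma(13/4, 289/40)
obs 3: x=-6 → posterior Inverse-Gamma(15/4, 1569/40)

alpha=15/4, beta=1569/40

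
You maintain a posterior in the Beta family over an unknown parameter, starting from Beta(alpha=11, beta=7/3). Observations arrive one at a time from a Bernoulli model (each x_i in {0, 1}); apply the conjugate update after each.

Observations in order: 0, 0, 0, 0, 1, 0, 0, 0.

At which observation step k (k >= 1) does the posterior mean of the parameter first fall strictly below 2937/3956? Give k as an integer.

obs 1: x=0 → posterior Beta(11, 10/3)
obs 2: x=0 → posterior Beta(11, 13/3)
obs 3: x=0 → posterior Beta(11, 16/3)
obs 4: x=0 → posterior Beta(11, 19/3)
obs 5: x=1 → posterior Beta(12, 19/3)
obs 6: x=0 → posterior Beta(12, 22/3)
obs 7: x=0 → posterior Beta(12, 25/3)
obs 8: x=0 → posterior Beta(12, 28/3)

k = 2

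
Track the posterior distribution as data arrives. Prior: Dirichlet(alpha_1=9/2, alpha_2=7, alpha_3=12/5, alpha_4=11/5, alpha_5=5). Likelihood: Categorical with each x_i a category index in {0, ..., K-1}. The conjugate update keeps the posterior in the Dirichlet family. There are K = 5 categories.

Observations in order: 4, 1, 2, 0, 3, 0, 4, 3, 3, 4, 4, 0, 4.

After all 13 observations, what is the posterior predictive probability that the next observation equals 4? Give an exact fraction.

obs 1: x=4 → posterior Dirichlet(9/2, 7, 12/5, 11/5, 6)
obs 2: x=1 → posterior Dirichlet(9/2, 8, 12/5, 11/5, 6)
obs 3: x=2 → posterior Dirichlet(9/2, 8, 17/5, 11/5, 6)
obs 4: x=0 → posterior Dirichlet(11/2, 8, 17/5, 11/5, 6)
obs 5: x=3 → posterior Dirichlet(11/2, 8, 17/5, 16/5, 6)
obs 6: x=0 → posterior Dirichlet(13/2, 8, 17/5, 16/5, 6)
obs 7: x=4 → posterior Dirichlet(13/2, 8, 17/5, 16/5, 7)
obs 8: x=3 → posterior Dirichlet(13/2, 8, 17/5, 21/5, 7)
obs 9: x=3 → posterior Dirichlet(13/2, 8, 17/5, 26/5, 7)
obs 10: x=4 → posterior Dirichlet(13/2, 8, 17/5, 26/5, 8)
obs 11: x=4 → posterior Dirichlet(13/2, 8, 17/5, 26/5, 9)
obs 12: x=0 → posterior Dirichlet(15/2, 8, 17/5, 26/5, 9)
obs 13: x=4 → posterior Dirichlet(15/2, 8, 17/5, 26/5, 10)

100/341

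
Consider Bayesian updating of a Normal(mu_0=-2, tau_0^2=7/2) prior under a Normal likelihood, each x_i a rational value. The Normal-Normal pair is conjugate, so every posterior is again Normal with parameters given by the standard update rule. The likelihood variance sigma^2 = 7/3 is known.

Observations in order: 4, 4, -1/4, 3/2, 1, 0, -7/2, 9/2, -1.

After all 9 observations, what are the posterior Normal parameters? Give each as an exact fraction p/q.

mu_0=107/116, tau_0^2=7/29

obs 1: x=4 → posterior Normal(8/5, 7/5)
obs 2: x=4 → posterior Normal(5/2, 7/8)
obs 3: x=-1/4 → posterior Normal(7/4, 7/11)
obs 4: x=3/2 → posterior Normal(95/56, 1/2)
obs 5: x=1 → posterior Normal(107/68, 7/17)
obs 6: x=0 → posterior Normal(107/80, 7/20)
obs 7: x=-7/2 → posterior Normal(65/92, 7/23)
obs 8: x=9/2 → posterior Normal(119/104, 7/26)
obs 9: x=-1 → posterior Normal(107/116, 7/29)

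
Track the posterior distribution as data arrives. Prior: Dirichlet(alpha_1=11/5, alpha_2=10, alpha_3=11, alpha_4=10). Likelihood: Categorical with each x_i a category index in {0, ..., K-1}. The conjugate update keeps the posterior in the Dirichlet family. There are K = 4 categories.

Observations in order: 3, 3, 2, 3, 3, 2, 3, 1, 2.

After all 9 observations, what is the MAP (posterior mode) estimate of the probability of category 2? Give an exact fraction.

65/191

obs 1: x=3 → posterior Dirichlet(11/5, 10, 11, 11)
obs 2: x=3 → posterior Dirichlet(11/5, 10, 11, 12)
obs 3: x=2 → posterior Dirichlet(11/5, 10, 12, 12)
obs 4: x=3 → posterior Dirichlet(11/5, 10, 12, 13)
obs 5: x=3 → posterior Dirichlet(11/5, 10, 12, 14)
obs 6: x=2 → posterior Dirichlet(11/5, 10, 13, 14)
obs 7: x=3 → posterior Dirichlet(11/5, 10, 13, 15)
obs 8: x=1 → posterior Dirichlet(11/5, 11, 13, 15)
obs 9: x=2 → posterior Dirichlet(11/5, 11, 14, 15)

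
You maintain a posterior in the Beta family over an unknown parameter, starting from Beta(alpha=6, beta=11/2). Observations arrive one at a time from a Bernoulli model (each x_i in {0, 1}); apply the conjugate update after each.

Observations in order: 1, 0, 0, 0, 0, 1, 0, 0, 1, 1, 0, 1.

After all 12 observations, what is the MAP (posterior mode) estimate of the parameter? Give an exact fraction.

20/43

obs 1: x=1 → posterior Beta(7, 11/2)
obs 2: x=0 → posterior Beta(7, 13/2)
obs 3: x=0 → posterior Beta(7, 15/2)
obs 4: x=0 → posterior Beta(7, 17/2)
obs 5: x=0 → posterior Beta(7, 19/2)
obs 6: x=1 → posterior Beta(8, 19/2)
obs 7: x=0 → posterior Beta(8, 21/2)
obs 8: x=0 → posterior Beta(8, 23/2)
obs 9: x=1 → posterior Beta(9, 23/2)
obs 10: x=1 → posterior Beta(10, 23/2)
obs 11: x=0 → posterior Beta(10, 25/2)
obs 12: x=1 → posterior Beta(11, 25/2)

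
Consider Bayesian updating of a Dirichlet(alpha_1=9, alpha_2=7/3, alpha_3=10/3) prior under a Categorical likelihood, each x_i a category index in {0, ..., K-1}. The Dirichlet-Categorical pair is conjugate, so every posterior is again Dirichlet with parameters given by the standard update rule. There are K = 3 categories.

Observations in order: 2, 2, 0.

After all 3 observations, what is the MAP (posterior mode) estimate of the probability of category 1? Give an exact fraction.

obs 1: x=2 → posterior Dirichlet(9, 7/3, 13/3)
obs 2: x=2 → posterior Dirichlet(9, 7/3, 16/3)
obs 3: x=0 → posterior Dirichlet(10, 7/3, 16/3)

1/11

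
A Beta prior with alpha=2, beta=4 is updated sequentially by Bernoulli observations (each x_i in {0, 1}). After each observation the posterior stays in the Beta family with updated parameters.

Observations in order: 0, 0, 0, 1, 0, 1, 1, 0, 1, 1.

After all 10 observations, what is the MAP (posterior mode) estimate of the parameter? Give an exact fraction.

3/7

obs 1: x=0 → posterior Beta(2, 5)
obs 2: x=0 → posterior Beta(2, 6)
obs 3: x=0 → posterior Beta(2, 7)
obs 4: x=1 → posterior Beta(3, 7)
obs 5: x=0 → posterior Beta(3, 8)
obs 6: x=1 → posterior Beta(4, 8)
obs 7: x=1 → posterior Beta(5, 8)
obs 8: x=0 → posterior Beta(5, 9)
obs 9: x=1 → posterior Beta(6, 9)
obs 10: x=1 → posterior Beta(7, 9)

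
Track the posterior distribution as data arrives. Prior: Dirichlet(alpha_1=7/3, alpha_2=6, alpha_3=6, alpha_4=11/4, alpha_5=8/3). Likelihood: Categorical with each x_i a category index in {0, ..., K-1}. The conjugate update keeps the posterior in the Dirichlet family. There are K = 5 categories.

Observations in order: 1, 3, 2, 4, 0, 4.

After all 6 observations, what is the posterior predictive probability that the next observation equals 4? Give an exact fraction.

obs 1: x=1 → posterior Dirichlet(7/3, 7, 6, 11/4, 8/3)
obs 2: x=3 → posterior Dirichlet(7/3, 7, 6, 15/4, 8/3)
obs 3: x=2 → posterior Dirichlet(7/3, 7, 7, 15/4, 8/3)
obs 4: x=4 → posterior Dirichlet(7/3, 7, 7, 15/4, 11/3)
obs 5: x=0 → posterior Dirichlet(10/3, 7, 7, 15/4, 11/3)
obs 6: x=4 → posterior Dirichlet(10/3, 7, 7, 15/4, 14/3)

56/309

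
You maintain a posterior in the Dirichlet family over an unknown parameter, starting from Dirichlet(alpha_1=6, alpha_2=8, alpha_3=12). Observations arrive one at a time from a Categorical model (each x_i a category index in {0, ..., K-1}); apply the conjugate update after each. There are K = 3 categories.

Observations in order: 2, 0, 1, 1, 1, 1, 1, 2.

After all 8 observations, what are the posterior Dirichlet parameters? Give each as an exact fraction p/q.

alpha_1=7, alpha_2=13, alpha_3=14

obs 1: x=2 → posterior Dirichlet(6, 8, 13)
obs 2: x=0 → posterior Dirichlet(7, 8, 13)
obs 3: x=1 → posterior Dirichlet(7, 9, 13)
obs 4: x=1 → posterior Dirichlet(7, 10, 13)
obs 5: x=1 → posterior Dirichlet(7, 11, 13)
obs 6: x=1 → posterior Dirichlet(7, 12, 13)
obs 7: x=1 → posterior Dirichlet(7, 13, 13)
obs 8: x=2 → posterior Dirichlet(7, 13, 14)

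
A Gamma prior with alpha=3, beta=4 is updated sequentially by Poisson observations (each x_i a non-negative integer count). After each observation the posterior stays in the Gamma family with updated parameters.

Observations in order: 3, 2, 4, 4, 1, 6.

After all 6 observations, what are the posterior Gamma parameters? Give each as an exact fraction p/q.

obs 1: x=3 → posterior Gamma(6, 5)
obs 2: x=2 → posterior Gamma(8, 6)
obs 3: x=4 → posterior Gamma(12, 7)
obs 4: x=4 → posterior Gamma(16, 8)
obs 5: x=1 → posterior Gamma(17, 9)
obs 6: x=6 → posterior Gamma(23, 10)

alpha=23, beta=10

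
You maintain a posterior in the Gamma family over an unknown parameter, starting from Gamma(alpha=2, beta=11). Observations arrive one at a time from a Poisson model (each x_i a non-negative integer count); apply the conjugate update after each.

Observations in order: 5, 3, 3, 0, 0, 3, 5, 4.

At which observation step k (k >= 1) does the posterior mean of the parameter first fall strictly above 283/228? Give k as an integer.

obs 1: x=5 → posterior Gamma(7, 12)
obs 2: x=3 → posterior Gamma(10, 13)
obs 3: x=3 → posterior Gamma(13, 14)
obs 4: x=0 → posterior Gamma(13, 15)
obs 5: x=0 → posterior Gamma(13, 16)
obs 6: x=3 → posterior Gamma(16, 17)
obs 7: x=5 → posterior Gamma(21, 18)
obs 8: x=4 → posterior Gamma(25, 19)

k = 8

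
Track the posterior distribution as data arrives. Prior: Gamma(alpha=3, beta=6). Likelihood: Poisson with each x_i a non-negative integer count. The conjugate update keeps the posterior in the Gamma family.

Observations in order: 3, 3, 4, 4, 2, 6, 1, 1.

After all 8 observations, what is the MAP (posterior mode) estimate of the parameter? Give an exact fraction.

obs 1: x=3 → posterior Gamma(6, 7)
obs 2: x=3 → posterior Gamma(9, 8)
obs 3: x=4 → posterior Gamma(13, 9)
obs 4: x=4 → posterior Gamma(17, 10)
obs 5: x=2 → posterior Gamma(19, 11)
obs 6: x=6 → posterior Gamma(25, 12)
obs 7: x=1 → posterior Gamma(26, 13)
obs 8: x=1 → posterior Gamma(27, 14)

13/7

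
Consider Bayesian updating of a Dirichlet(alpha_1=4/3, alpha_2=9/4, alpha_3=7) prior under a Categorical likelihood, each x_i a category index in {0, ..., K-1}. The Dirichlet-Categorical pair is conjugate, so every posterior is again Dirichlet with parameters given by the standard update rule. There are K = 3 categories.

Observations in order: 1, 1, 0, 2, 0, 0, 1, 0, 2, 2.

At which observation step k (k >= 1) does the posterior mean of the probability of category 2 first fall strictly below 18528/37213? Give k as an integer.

obs 1: x=1 → posterior Dirichlet(4/3, 13/4, 7)
obs 2: x=1 → posterior Dirichlet(4/3, 17/4, 7)
obs 3: x=0 → posterior Dirichlet(7/3, 17/4, 7)
obs 4: x=2 → posterior Dirichlet(7/3, 17/4, 8)
obs 5: x=0 → posterior Dirichlet(10/3, 17/4, 8)
obs 6: x=0 → posterior Dirichlet(13/3, 17/4, 8)
obs 7: x=1 → posterior Dirichlet(13/3, 21/4, 8)
obs 8: x=0 → posterior Dirichlet(16/3, 21/4, 8)
obs 9: x=2 → posterior Dirichlet(16/3, 21/4, 9)
obs 10: x=2 → posterior Dirichlet(16/3, 21/4, 10)

k = 6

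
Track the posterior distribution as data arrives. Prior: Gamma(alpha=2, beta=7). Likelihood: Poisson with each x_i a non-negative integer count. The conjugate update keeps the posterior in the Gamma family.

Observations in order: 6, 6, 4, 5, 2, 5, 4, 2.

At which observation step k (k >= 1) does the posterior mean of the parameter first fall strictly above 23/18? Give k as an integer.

obs 1: x=6 → posterior Gamma(8, 8)
obs 2: x=6 → posterior Gamma(14, 9)
obs 3: x=4 → posterior Gamma(18, 10)
obs 4: x=5 → posterior Gamma(23, 11)
obs 5: x=2 → posterior Gamma(25, 12)
obs 6: x=5 → posterior Gamma(30, 13)
obs 7: x=4 → posterior Gamma(34, 14)
obs 8: x=2 → posterior Gamma(36, 15)

k = 2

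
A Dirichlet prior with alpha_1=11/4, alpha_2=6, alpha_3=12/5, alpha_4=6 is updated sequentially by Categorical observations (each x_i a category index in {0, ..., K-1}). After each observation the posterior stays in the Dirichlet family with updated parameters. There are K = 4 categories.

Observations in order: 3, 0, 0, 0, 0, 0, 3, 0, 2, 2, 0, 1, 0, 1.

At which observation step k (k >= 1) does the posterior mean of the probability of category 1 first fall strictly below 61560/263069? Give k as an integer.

obs 1: x=3 → posterior Dirichlet(11/4, 6, 12/5, 7)
obs 2: x=0 → posterior Dirichlet(15/4, 6, 12/5, 7)
obs 3: x=0 → posterior Dirichlet(19/4, 6, 12/5, 7)
obs 4: x=0 → posterior Dirichlet(23/4, 6, 12/5, 7)
obs 5: x=0 → posterior Dirichlet(27/4, 6, 12/5, 7)
obs 6: x=0 → posterior Dirichlet(31/4, 6, 12/5, 7)
obs 7: x=3 → posterior Dirichlet(31/4, 6, 12/5, 8)
obs 8: x=0 → posterior Dirichlet(35/4, 6, 12/5, 8)
obs 9: x=2 → posterior Dirichlet(35/4, 6, 17/5, 8)
obs 10: x=2 → posterior Dirichlet(35/4, 6, 22/5, 8)
obs 11: x=0 → posterior Dirichlet(39/4, 6, 22/5, 8)
obs 12: x=1 → posterior Dirichlet(39/4, 7, 22/5, 8)
obs 13: x=0 → posterior Dirichlet(43/4, 7, 22/5, 8)
obs 14: x=1 → posterior Dirichlet(43/4, 8, 22/5, 8)

k = 9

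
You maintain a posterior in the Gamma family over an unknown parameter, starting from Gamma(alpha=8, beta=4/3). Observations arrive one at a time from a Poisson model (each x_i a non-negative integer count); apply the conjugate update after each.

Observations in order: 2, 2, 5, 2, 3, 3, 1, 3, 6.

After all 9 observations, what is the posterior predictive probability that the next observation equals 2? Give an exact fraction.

obs 1: x=2 → posterior Gamma(10, 7/3)
obs 2: x=2 → posterior Gamma(12, 10/3)
obs 3: x=5 → posterior Gamma(17, 13/3)
obs 4: x=2 → posterior Gamma(19, 16/3)
obs 5: x=3 → posterior Gamma(22, 19/3)
obs 6: x=3 → posterior Gamma(25, 22/3)
obs 7: x=1 → posterior Gamma(26, 25/3)
obs 8: x=3 → posterior Gamma(29, 28/3)
obs 9: x=6 → posterior Gamma(35, 31/3)

44690205061346317943900389138481080843686731343590147085/231041467768304041856308920451751107359351794406860521472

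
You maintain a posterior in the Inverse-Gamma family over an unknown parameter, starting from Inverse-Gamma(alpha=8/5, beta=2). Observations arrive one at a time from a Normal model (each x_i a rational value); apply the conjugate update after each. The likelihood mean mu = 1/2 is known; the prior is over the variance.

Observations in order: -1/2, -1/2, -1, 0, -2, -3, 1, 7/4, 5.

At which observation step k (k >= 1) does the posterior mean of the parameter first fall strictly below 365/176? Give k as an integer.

obs 1: x=-1/2 → posterior Inverse-Gamma(21/10, 5/2)
obs 2: x=-1/2 → posterior Inverse-Gamma(13/5, 3)
obs 3: x=-1 → posterior Inverse-Gamma(31/10, 33/8)
obs 4: x=0 → posterior Inverse-Gamma(18/5, 17/4)
obs 5: x=-2 → posterior Inverse-Gamma(41/10, 59/8)
obs 6: x=-3 → posterior Inverse-Gamma(23/5, 27/2)
obs 7: x=1 → posterior Inverse-Gamma(51/10, 109/8)
obs 8: x=7/4 → posterior Inverse-Gamma(28/5, 461/32)
obs 9: x=5 → posterior Inverse-Gamma(61/10, 785/32)

k = 2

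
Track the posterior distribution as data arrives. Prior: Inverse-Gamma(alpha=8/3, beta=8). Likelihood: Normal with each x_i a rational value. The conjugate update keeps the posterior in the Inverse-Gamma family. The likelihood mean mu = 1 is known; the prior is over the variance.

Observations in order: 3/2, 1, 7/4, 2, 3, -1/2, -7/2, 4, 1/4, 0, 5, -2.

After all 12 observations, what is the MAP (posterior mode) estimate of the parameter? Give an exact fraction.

1917/464

obs 1: x=3/2 → posterior Inverse-Gamma(19/6, 65/8)
obs 2: x=1 → posterior Inverse-Gamma(11/3, 65/8)
obs 3: x=7/4 → posterior Inverse-Gamma(25/6, 269/32)
obs 4: x=2 → posterior Inverse-Gamma(14/3, 285/32)
obs 5: x=3 → posterior Inverse-Gamma(31/6, 349/32)
obs 6: x=-1/2 → posterior Inverse-Gamma(17/3, 385/32)
obs 7: x=-7/2 → posterior Inverse-Gamma(37/6, 709/32)
obs 8: x=4 → posterior Inverse-Gamma(20/3, 853/32)
obs 9: x=1/4 → posterior Inverse-Gamma(43/6, 431/16)
obs 10: x=0 → posterior Inverse-Gamma(23/3, 439/16)
obs 11: x=5 → posterior Inverse-Gamma(49/6, 567/16)
obs 12: x=-2 → posterior Inverse-Gamma(26/3, 639/16)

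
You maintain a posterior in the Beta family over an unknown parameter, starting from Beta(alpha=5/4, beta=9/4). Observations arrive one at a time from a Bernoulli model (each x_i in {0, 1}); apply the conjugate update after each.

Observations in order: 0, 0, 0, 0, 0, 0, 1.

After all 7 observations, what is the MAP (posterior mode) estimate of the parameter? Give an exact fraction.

5/34

obs 1: x=0 → posterior Beta(5/4, 13/4)
obs 2: x=0 → posterior Beta(5/4, 17/4)
obs 3: x=0 → posterior Beta(5/4, 21/4)
obs 4: x=0 → posterior Beta(5/4, 25/4)
obs 5: x=0 → posterior Beta(5/4, 29/4)
obs 6: x=0 → posterior Beta(5/4, 33/4)
obs 7: x=1 → posterior Beta(9/4, 33/4)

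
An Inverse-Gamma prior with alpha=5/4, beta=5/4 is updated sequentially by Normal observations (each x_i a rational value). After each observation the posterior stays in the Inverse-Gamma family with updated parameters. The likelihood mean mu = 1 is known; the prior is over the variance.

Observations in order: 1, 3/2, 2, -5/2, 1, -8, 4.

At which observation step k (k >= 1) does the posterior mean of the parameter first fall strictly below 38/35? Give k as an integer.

k = 3

obs 1: x=1 → posterior Inverse-Gamma(7/4, 5/4)
obs 2: x=3/2 → posterior Inverse-Gamma(9/4, 11/8)
obs 3: x=2 → posterior Inverse-Gamma(11/4, 15/8)
obs 4: x=-5/2 → posterior Inverse-Gamma(13/4, 8)
obs 5: x=1 → posterior Inverse-Gamma(15/4, 8)
obs 6: x=-8 → posterior Inverse-Gamma(17/4, 97/2)
obs 7: x=4 → posterior Inverse-Gamma(19/4, 53)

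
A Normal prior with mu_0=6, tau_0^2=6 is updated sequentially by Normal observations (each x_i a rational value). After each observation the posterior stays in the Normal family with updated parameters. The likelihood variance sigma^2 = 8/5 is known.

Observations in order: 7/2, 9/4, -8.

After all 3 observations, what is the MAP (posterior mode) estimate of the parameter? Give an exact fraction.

obs 1: x=7/2 → posterior Normal(153/38, 24/19)
obs 2: x=9/4 → posterior Normal(441/136, 12/17)
obs 3: x=-8 → posterior Normal(-39/196, 24/49)

-39/196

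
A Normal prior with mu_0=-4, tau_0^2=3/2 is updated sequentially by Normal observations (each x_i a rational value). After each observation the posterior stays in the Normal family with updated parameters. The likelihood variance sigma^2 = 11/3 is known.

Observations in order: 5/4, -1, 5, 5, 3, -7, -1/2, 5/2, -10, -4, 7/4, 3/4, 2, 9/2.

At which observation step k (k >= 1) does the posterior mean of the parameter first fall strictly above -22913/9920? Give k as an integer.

obs 1: x=5/4 → posterior Normal(-307/124, 33/31)
obs 2: x=-1 → posterior Normal(-343/160, 33/40)
obs 3: x=5 → posterior Normal(-163/196, 33/49)
obs 4: x=5 → posterior Normal(17/232, 33/58)
obs 5: x=3 → posterior Normal(125/268, 33/67)
obs 6: x=-7 → posterior Normal(-127/304, 33/76)
obs 7: x=-1/2 → posterior Normal(-29/68, 33/85)
obs 8: x=5/2 → posterior Normal(-55/376, 33/94)
obs 9: x=-10 → posterior Normal(-415/412, 33/103)
obs 10: x=-4 → posterior Normal(-559/448, 33/112)
obs 11: x=7/4 → posterior Normal(-124/121, 3/11)
obs 12: x=3/4 → posterior Normal(-469/520, 33/130)
obs 13: x=2 → posterior Normal(-397/556, 33/139)
obs 14: x=9/2 → posterior Normal(-235/592, 33/148)

k = 2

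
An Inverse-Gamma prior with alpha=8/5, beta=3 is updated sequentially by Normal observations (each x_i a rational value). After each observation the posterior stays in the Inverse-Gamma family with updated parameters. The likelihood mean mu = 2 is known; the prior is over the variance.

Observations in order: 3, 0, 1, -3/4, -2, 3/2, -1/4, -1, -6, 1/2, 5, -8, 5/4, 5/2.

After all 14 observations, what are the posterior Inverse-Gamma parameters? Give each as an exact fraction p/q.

obs 1: x=3 → posterior Inverse-Gamma(21/10, 7/2)
obs 2: x=0 → posterior Inverse-Gamma(13/5, 11/2)
obs 3: x=1 → posterior Inverse-Gamma(31/10, 6)
obs 4: x=-3/4 → posterior Inverse-Gamma(18/5, 313/32)
obs 5: x=-2 → posterior Inverse-Gamma(41/10, 569/32)
obs 6: x=3/2 → posterior Inverse-Gamma(23/5, 573/32)
obs 7: x=-1/4 → posterior Inverse-Gamma(51/10, 327/16)
obs 8: x=-1 → posterior Inverse-Gamma(28/5, 399/16)
obs 9: x=-6 → posterior Inverse-Gamma(61/10, 911/16)
obs 10: x=1/2 → posterior Inverse-Gamma(33/5, 929/16)
obs 11: x=5 → posterior Inverse-Gamma(71/10, 1001/16)
obs 12: x=-8 → posterior Inverse-Gamma(38/5, 1801/16)
obs 13: x=5/4 → posterior Inverse-Gamma(81/10, 3611/32)
obs 14: x=5/2 → posterior Inverse-Gamma(43/5, 3615/32)

alpha=43/5, beta=3615/32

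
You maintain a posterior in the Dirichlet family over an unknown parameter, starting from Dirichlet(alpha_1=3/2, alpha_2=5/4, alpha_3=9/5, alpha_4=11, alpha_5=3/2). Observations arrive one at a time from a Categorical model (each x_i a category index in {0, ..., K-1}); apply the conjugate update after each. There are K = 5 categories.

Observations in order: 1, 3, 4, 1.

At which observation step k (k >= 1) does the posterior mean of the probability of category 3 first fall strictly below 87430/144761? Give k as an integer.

obs 1: x=1 → posterior Dirichlet(3/2, 9/4, 9/5, 11, 3/2)
obs 2: x=3 → posterior Dirichlet(3/2, 9/4, 9/5, 12, 3/2)
obs 3: x=4 → posterior Dirichlet(3/2, 9/4, 9/5, 12, 5/2)
obs 4: x=1 → posterior Dirichlet(3/2, 13/4, 9/5, 12, 5/2)

k = 3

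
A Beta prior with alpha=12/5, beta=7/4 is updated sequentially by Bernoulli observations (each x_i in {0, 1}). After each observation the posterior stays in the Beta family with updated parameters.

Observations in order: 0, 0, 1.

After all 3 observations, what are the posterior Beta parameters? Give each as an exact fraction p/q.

obs 1: x=0 → posterior Beta(12/5, 11/4)
obs 2: x=0 → posterior Beta(12/5, 15/4)
obs 3: x=1 → posterior Beta(17/5, 15/4)

alpha=17/5, beta=15/4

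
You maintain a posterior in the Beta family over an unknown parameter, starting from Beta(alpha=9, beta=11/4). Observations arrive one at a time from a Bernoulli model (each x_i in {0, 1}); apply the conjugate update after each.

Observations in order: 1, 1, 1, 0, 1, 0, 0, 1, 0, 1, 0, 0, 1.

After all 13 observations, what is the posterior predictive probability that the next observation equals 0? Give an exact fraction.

obs 1: x=1 → posterior Beta(10, 11/4)
obs 2: x=1 → posterior Beta(11, 11/4)
obs 3: x=1 → posterior Beta(12, 11/4)
obs 4: x=0 → posterior Beta(12, 15/4)
obs 5: x=1 → posterior Beta(13, 15/4)
obs 6: x=0 → posterior Beta(13, 19/4)
obs 7: x=0 → posterior Beta(13, 23/4)
obs 8: x=1 → posterior Beta(14, 23/4)
obs 9: x=0 → posterior Beta(14, 27/4)
obs 10: x=1 → posterior Beta(15, 27/4)
obs 11: x=0 → posterior Beta(15, 31/4)
obs 12: x=0 → posterior Beta(15, 35/4)
obs 13: x=1 → posterior Beta(16, 35/4)

35/99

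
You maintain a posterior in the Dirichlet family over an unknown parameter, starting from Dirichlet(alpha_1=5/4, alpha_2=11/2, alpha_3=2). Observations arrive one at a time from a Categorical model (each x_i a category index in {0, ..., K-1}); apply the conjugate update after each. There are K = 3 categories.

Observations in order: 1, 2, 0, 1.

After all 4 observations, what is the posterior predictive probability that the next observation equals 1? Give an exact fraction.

obs 1: x=1 → posterior Dirichlet(5/4, 13/2, 2)
obs 2: x=2 → posterior Dirichlet(5/4, 13/2, 3)
obs 3: x=0 → posterior Dirichlet(9/4, 13/2, 3)
obs 4: x=1 → posterior Dirichlet(9/4, 15/2, 3)

10/17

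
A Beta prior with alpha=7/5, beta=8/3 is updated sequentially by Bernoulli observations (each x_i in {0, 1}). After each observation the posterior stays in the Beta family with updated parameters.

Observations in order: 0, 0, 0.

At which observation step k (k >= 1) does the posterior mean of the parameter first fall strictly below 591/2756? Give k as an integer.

obs 1: x=0 → posterior Beta(7/5, 11/3)
obs 2: x=0 → posterior Beta(7/5, 14/3)
obs 3: x=0 → posterior Beta(7/5, 17/3)

k = 3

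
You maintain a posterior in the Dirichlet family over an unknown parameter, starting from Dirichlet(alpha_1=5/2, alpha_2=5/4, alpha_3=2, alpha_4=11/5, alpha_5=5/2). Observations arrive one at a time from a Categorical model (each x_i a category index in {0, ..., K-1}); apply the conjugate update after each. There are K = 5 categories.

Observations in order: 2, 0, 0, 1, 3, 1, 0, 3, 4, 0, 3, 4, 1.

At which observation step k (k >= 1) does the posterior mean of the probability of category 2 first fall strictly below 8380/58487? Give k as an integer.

obs 1: x=2 → posterior Dirichlet(5/2, 5/4, 3, 11/5, 5/2)
obs 2: x=0 → posterior Dirichlet(7/2, 5/4, 3, 11/5, 5/2)
obs 3: x=0 → posterior Dirichlet(9/2, 5/4, 3, 11/5, 5/2)
obs 4: x=1 → posterior Dirichlet(9/2, 9/4, 3, 11/5, 5/2)
obs 5: x=3 → posterior Dirichlet(9/2, 9/4, 3, 16/5, 5/2)
obs 6: x=1 → posterior Dirichlet(9/2, 13/4, 3, 16/5, 5/2)
obs 7: x=0 → posterior Dirichlet(11/2, 13/4, 3, 16/5, 5/2)
obs 8: x=3 → posterior Dirichlet(11/2, 13/4, 3, 21/5, 5/2)
obs 9: x=4 → posterior Dirichlet(11/2, 13/4, 3, 21/5, 7/2)
obs 10: x=0 → posterior Dirichlet(13/2, 13/4, 3, 21/5, 7/2)
obs 11: x=3 → posterior Dirichlet(13/2, 13/4, 3, 26/5, 7/2)
obs 12: x=4 → posterior Dirichlet(13/2, 13/4, 3, 26/5, 9/2)
obs 13: x=1 → posterior Dirichlet(13/2, 17/4, 3, 26/5, 9/2)

k = 11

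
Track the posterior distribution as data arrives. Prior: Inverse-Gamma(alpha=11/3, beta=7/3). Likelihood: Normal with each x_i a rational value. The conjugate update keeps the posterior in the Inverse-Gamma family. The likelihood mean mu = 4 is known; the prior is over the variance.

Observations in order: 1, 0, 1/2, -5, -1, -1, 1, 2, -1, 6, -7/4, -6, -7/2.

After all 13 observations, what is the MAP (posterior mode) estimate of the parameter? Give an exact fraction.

19403/1072

obs 1: x=1 → posterior Inverse-Gamma(25/6, 41/6)
obs 2: x=0 → posterior Inverse-Gamma(14/3, 89/6)
obs 3: x=1/2 → posterior Inverse-Gamma(31/6, 503/24)
obs 4: x=-5 → posterior Inverse-Gamma(17/3, 1475/24)
obs 5: x=-1 → posterior Inverse-Gamma(37/6, 1775/24)
obs 6: x=-1 → posterior Inverse-Gamma(20/3, 2075/24)
obs 7: x=1 → posterior Inverse-Gamma(43/6, 2183/24)
obs 8: x=2 → posterior Inverse-Gamma(23/3, 2231/24)
obs 9: x=-1 → posterior Inverse-Gamma(49/6, 2531/24)
obs 10: x=6 → posterior Inverse-Gamma(26/3, 2579/24)
obs 11: x=-7/4 → posterior Inverse-Gamma(55/6, 11903/96)
obs 12: x=-6 → posterior Inverse-Gamma(29/3, 16703/96)
obs 13: x=-7/2 → posterior Inverse-Gamma(61/6, 19403/96)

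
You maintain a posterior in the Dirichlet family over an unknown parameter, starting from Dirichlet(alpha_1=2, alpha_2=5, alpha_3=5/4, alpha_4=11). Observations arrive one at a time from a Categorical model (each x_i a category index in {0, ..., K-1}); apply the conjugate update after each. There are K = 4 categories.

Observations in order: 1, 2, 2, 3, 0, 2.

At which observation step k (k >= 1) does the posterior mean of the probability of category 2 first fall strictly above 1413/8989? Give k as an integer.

k = 6

obs 1: x=1 → posterior Dirichlet(2, 6, 5/4, 11)
obs 2: x=2 → posterior Dirichlet(2, 6, 9/4, 11)
obs 3: x=2 → posterior Dirichlet(2, 6, 13/4, 11)
obs 4: x=3 → posterior Dirichlet(2, 6, 13/4, 12)
obs 5: x=0 → posterior Dirichlet(3, 6, 13/4, 12)
obs 6: x=2 → posterior Dirichlet(3, 6, 17/4, 12)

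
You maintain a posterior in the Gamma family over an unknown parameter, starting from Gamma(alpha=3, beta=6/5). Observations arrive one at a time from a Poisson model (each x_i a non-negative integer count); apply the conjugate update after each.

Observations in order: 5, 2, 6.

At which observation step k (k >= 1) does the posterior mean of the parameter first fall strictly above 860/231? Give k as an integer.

obs 1: x=5 → posterior Gamma(8, 11/5)
obs 2: x=2 → posterior Gamma(10, 16/5)
obs 3: x=6 → posterior Gamma(16, 21/5)

k = 3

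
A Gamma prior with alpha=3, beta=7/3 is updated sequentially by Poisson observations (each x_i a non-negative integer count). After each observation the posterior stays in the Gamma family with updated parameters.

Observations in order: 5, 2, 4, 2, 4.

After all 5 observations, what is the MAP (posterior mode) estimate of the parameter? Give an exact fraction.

obs 1: x=5 → posterior Gamma(8, 10/3)
obs 2: x=2 → posterior Gamma(10, 13/3)
obs 3: x=4 → posterior Gamma(14, 16/3)
obs 4: x=2 → posterior Gamma(16, 19/3)
obs 5: x=4 → posterior Gamma(20, 22/3)

57/22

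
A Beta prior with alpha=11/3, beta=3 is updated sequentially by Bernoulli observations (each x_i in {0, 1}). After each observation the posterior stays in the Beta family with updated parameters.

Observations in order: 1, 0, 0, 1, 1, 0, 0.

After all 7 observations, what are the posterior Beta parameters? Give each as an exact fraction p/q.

obs 1: x=1 → posterior Beta(14/3, 3)
obs 2: x=0 → posterior Beta(14/3, 4)
obs 3: x=0 → posterior Beta(14/3, 5)
obs 4: x=1 → posterior Beta(17/3, 5)
obs 5: x=1 → posterior Beta(20/3, 5)
obs 6: x=0 → posterior Beta(20/3, 6)
obs 7: x=0 → posterior Beta(20/3, 7)

alpha=20/3, beta=7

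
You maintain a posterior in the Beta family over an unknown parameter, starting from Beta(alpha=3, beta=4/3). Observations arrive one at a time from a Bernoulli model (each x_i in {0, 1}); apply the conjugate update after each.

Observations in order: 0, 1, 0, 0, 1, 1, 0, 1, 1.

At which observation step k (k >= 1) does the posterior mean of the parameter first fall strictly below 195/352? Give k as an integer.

obs 1: x=0 → posterior Beta(3, 7/3)
obs 2: x=1 → posterior Beta(4, 7/3)
obs 3: x=0 → posterior Beta(4, 10/3)
obs 4: x=0 → posterior Beta(4, 13/3)
obs 5: x=1 → posterior Beta(5, 13/3)
obs 6: x=1 → posterior Beta(6, 13/3)
obs 7: x=0 → posterior Beta(6, 16/3)
obs 8: x=1 → posterior Beta(7, 16/3)
obs 9: x=1 → posterior Beta(8, 16/3)

k = 3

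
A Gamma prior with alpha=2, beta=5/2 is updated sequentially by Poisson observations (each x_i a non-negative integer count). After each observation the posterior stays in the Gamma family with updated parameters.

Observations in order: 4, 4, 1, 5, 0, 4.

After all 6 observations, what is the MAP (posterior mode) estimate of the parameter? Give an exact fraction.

38/17

obs 1: x=4 → posterior Gamma(6, 7/2)
obs 2: x=4 → posterior Gamma(10, 9/2)
obs 3: x=1 → posterior Gamma(11, 11/2)
obs 4: x=5 → posterior Gamma(16, 13/2)
obs 5: x=0 → posterior Gamma(16, 15/2)
obs 6: x=4 → posterior Gamma(20, 17/2)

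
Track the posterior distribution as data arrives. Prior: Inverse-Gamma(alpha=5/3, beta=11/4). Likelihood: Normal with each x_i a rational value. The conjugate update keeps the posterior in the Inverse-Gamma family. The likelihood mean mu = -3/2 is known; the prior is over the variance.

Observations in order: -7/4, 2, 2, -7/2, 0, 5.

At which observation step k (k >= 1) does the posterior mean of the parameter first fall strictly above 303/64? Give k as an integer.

obs 1: x=-7/4 → posterior Inverse-Gamma(13/6, 89/32)
obs 2: x=2 → posterior Inverse-Gamma(8/3, 285/32)
obs 3: x=2 → posterior Inverse-Gamma(19/6, 481/32)
obs 4: x=-7/2 → posterior Inverse-Gamma(11/3, 545/32)
obs 5: x=0 → posterior Inverse-Gamma(25/6, 581/32)
obs 6: x=5 → posterior Inverse-Gamma(14/3, 1257/32)

k = 2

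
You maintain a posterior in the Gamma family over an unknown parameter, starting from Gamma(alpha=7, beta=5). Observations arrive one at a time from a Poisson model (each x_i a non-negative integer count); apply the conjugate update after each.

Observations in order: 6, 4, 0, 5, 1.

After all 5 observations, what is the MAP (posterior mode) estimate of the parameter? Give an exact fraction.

11/5

obs 1: x=6 → posterior Gamma(13, 6)
obs 2: x=4 → posterior Gamma(17, 7)
obs 3: x=0 → posterior Gamma(17, 8)
obs 4: x=5 → posterior Gamma(22, 9)
obs 5: x=1 → posterior Gamma(23, 10)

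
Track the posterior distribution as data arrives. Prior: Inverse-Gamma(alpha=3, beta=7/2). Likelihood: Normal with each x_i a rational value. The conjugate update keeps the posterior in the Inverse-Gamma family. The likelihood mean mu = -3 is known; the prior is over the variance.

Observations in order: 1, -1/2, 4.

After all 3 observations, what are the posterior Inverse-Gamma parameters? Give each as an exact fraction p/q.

obs 1: x=1 → posterior Inverse-Gamma(7/2, 23/2)
obs 2: x=-1/2 → posterior Inverse-Gamma(4, 117/8)
obs 3: x=4 → posterior Inverse-Gamma(9/2, 313/8)

alpha=9/2, beta=313/8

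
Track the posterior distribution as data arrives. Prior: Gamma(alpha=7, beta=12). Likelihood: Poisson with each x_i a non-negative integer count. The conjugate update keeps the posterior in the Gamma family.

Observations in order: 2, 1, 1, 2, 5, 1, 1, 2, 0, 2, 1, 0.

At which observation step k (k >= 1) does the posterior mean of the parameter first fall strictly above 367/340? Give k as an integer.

obs 1: x=2 → posterior Gamma(9, 13)
obs 2: x=1 → posterior Gamma(10, 14)
obs 3: x=1 → posterior Gamma(11, 15)
obs 4: x=2 → posterior Gamma(13, 16)
obs 5: x=5 → posterior Gamma(18, 17)
obs 6: x=1 → posterior Gamma(19, 18)
obs 7: x=1 → posterior Gamma(20, 19)
obs 8: x=2 → posterior Gamma(22, 20)
obs 9: x=0 → posterior Gamma(22, 21)
obs 10: x=2 → posterior Gamma(24, 22)
obs 11: x=1 → posterior Gamma(25, 23)
obs 12: x=0 → posterior Gamma(25, 24)

k = 8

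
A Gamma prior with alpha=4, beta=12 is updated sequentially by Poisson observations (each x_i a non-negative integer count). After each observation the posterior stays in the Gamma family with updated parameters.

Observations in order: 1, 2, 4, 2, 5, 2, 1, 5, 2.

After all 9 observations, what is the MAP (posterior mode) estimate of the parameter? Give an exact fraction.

obs 1: x=1 → posterior Gamma(5, 13)
obs 2: x=2 → posterior Gamma(7, 14)
obs 3: x=4 → posterior Gamma(11, 15)
obs 4: x=2 → posterior Gamma(13, 16)
obs 5: x=5 → posterior Gamma(18, 17)
obs 6: x=2 → posterior Gamma(20, 18)
obs 7: x=1 → posterior Gamma(21, 19)
obs 8: x=5 → posterior Gamma(26, 20)
obs 9: x=2 → posterior Gamma(28, 21)

9/7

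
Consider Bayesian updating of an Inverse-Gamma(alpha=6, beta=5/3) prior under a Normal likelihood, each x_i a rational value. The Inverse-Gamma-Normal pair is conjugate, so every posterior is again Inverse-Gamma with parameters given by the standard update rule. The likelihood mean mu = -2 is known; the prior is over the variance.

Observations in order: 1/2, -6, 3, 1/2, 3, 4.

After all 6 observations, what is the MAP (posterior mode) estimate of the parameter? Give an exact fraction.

707/120

obs 1: x=1/2 → posterior Inverse-Gamma(13/2, 115/24)
obs 2: x=-6 → posterior Inverse-Gamma(7, 307/24)
obs 3: x=3 → posterior Inverse-Gamma(15/2, 607/24)
obs 4: x=1/2 → posterior Inverse-Gamma(8, 341/12)
obs 5: x=3 → posterior Inverse-Gamma(17/2, 491/12)
obs 6: x=4 → posterior Inverse-Gamma(9, 707/12)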